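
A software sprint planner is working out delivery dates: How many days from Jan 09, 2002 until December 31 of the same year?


Start: January 09, 2002
End: December 31, 2002
Days left in January: 22
February: 28
March: 31
April: 30
May: 31
... plus remaining months
Sum of remaining months: 334
Total: 22 + 334 = 356

356


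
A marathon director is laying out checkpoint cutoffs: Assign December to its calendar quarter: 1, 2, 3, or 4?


Month: December (month 12)
Q1: January-March (months 1-3)
Q2: April-June (months 4-6)
Q3: July-September (months 7-9)
Q4: October-December (months 10-12)
Month 12 falls in Q4

4


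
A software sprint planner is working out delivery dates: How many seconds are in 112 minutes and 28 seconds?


Minutes: 112
Extra seconds: 28
Seconds per minute: 60
Minutes to seconds: 112 x 60 = 6720
Total: 6720 + 28 = 6748

6748


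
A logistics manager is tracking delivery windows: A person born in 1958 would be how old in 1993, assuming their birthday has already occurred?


Birth year: 1958
Current year: 1993
Age = current year - birth year
Age = 1993 - 1958 = 35

35


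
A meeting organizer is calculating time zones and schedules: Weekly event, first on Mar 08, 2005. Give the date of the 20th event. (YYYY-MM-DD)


First occurrence: 2005-03-08 (occurrence 1)
Each occurrence is 7 days after the previous.
Occurrence 20 is 19 weeks after the first.
19 weeks = 133 days
2005-03-08 + 133 days = 2005-07-19

2005-07-19


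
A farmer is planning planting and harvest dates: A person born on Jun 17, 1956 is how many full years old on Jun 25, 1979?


Birth: 1956-06-17
Reference: 1979-06-25
Year difference: 1979 - 1956 = 23
Has birthday (06-17) occurred by 06-25? Yes
Age in full years: 23

23


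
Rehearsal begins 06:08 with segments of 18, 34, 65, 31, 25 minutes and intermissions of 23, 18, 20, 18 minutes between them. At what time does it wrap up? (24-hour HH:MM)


Start: 06:08 = 368 min from midnight
  after task 1 (18 min): 06:26
  after break (23 min): 06:49
  after task 2 (34 min): 07:23
  after break (18 min): 07:41
  after task 3 (65 min): 08:46
  after break (20 min): 09:06
  after task 4 (31 min): 09:37
  after break (18 min): 09:55
  after task 5 (25 min): 10:20
Total elapsed: 252 minutes
End time: 10:20

10:20


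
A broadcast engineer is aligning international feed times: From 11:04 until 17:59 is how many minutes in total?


Start time: 11:04 = 664 minutes from midnight
End time: 17:59 = 1079 minutes from midnight
Difference: 1079 - 664 = 415 minutes
That is 6 hours and 55 minutes

415


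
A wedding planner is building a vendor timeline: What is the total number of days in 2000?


Year: 2000
Check leap year rules:
Divisible by 4? Yes
Divisible by 100? Yes
Divisible by 400? Yes
2000 is a leap year
Days: 366

366


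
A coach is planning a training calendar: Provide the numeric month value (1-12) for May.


Calendar month order:
4. April
5. May <--
6. June
May is month number 5

5


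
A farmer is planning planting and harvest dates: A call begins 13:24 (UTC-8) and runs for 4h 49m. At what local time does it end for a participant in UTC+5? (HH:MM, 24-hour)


Start: 13:24 in UTC-8
Step 1 - add duration:
  minutes: 24 + 49 = 73 (carry 1h)
  hours: 13 + 4 + 1 = 18
  end in UTC-8: 18:13
Step 2 - convert UTC-8 -> UTC+5:
  offset difference: 5 - (-8) = 13 hours
  18 + (13) = 31 -> mod 24 = 7
Result: 07:13 in UTC+5

07:13


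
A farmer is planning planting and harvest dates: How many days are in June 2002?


Month: June
Year: 2002
June is a 30-day month
Total: 30 days

30


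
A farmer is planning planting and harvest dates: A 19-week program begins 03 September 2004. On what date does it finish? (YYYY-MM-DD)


Start: 2004-09-03
Weeks to add: 19
Convert to days: 19 x 7 = 133 days
Add 133 days to 2004-09-03
Result: 2005-01-14

2005-01-14


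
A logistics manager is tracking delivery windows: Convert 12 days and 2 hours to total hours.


Days: 12
Extra hours: 2
Hours per day: 24
Days to hours: 12 x 24 = 288
Total: 288 + 2 = 290

290


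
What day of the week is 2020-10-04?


Date: 2020-10-04
January 1, 2020 is a Wednesday
Day of year: 278
Offset from Jan 1: 277 days
277 mod 7 = 4
Result: Sunday

Sunday


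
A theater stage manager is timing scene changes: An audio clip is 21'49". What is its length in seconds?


Minutes: 21
Seconds: 49
Convert minutes to seconds: 21 x 60 = 1260
Add remaining seconds: 1260 + 49 = 1309

1309


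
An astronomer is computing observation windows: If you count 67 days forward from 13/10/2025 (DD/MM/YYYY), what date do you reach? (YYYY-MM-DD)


Start: 2025-10-13
Adding 67 days
Days remaining in October: 18
After October: 49 days still to add
November 2025: 30 days, 19 remaining
December 2025 has 31 days, need 19
Result: 2025-12-19

2025-12-19


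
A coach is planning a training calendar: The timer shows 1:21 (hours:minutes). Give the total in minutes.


Hours: 1
Minutes: 21
Convert hours to minutes: 1 x 60 = 60
Add remaining minutes: 60 + 21 = 81

81


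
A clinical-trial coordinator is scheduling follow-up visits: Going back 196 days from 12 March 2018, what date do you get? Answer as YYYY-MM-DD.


Start: 2018-03-12
Subtracting 196 days
Days already passed in March: 12
After going back through March: 184 more days to subtract
February 2018: 28 days, 156 remaining
January 2018: 31 days, 125 remaining
December 2017: 31 days, 94 remaining
November 2017: 30 days, 64 remaining
Result: 2017-08-28

2017-08-28


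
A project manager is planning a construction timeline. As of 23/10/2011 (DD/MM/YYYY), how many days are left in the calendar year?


Start: October 23, 2011
End: December 31, 2011
Days left in October: 8
November: 30
December: 31
Sum of remaining months: 61
Total: 8 + 61 = 69

69


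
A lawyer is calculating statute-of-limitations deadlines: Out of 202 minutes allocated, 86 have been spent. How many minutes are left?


Total budget: 202 minutes
Time used: 86 minutes
Remaining: 202 - 86 = 116 minutes
Percent used: 42.6%
Percent remaining: 57.4%

116


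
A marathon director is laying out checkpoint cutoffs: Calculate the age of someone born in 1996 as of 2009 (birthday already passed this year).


Birth year: 1996
Current year: 2009
Age = current year - birth year
Age = 2009 - 1996 = 13

13


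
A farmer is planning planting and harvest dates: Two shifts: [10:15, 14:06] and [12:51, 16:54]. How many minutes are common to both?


Interval A: [615, 846] minutes from midnight
Interval B: [771, 1014] minutes from midnight
Overlap start = max(615, 771) = 771
Overlap end = min(846, 1014) = 846
Overlap = 846 - 771 = 75 minutes

75


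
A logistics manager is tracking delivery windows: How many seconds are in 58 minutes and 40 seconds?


Minutes: 58
Seconds: 40
Convert minutes to seconds: 58 x 60 = 3480
Add remaining seconds: 3480 + 40 = 3520

3520


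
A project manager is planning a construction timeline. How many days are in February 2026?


Month: February
Year: 2026
2026 is not a leap year
February has 28 days
Total: 28 days

28


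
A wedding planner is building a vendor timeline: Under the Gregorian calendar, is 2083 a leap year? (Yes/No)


Year: 2083
Divisible by 4? 2083 / 4 = 520.75 -> No
Not divisible by 4, so NOT a leap year

No


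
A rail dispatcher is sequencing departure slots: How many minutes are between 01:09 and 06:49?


Start time: 01:09 = 69 minutes from midnight
End time: 06:49 = 409 minutes from midnight
Difference: 409 - 69 = 340 minutes
That is 5 hours and 40 minutes

340


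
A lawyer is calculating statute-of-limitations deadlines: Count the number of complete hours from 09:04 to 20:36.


Start: 09:04
End: 20:36
Hour difference: 20 - 9 = 11 hours
Minute difference: 36 - 4 = 32 minutes
Total minutes: 692
Complete hours: 692 / 60 = 11 (remainder 32)

11


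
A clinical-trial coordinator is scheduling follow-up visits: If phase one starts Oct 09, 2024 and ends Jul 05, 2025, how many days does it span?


Start date: 2024-10-09
End date: 2025-07-05
Oct 2024: +23 days
Nov 2024: +30 days
Dec 2024: +31 days
... (7 more months)
Total: 269 days

269


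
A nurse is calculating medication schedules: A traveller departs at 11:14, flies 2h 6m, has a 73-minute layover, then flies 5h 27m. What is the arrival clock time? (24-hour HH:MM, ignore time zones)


Depart: 11:14
Leg 1: +126 min -> 13:20
Layover: +73 min -> 14:33
Leg 2: +327 min -> 20:00
Total travel: 526 minutes = 8h 46m
Arrival: 20:00

20:00


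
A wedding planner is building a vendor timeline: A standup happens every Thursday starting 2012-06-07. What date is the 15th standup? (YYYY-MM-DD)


First occurrence: 2012-06-07 (occurrence 1)
Each occurrence is 7 days after the previous.
Occurrence 15 is 14 weeks after the first.
14 weeks = 98 days
2012-06-07 + 98 days = 2012-09-13

2012-09-13


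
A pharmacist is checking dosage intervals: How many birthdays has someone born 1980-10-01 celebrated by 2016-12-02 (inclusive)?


Birth: 1980-10-01
Reference: 2016-12-02
Year difference: 2016 - 1980 = 36
Has birthday (10-01) occurred by 12-02? Yes
Age in full years: 36

36


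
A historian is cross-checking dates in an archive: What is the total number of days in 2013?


Year: 2013
Check leap year rules:
Divisible by 4? No
2013 is not a leap year
Days: 365

365


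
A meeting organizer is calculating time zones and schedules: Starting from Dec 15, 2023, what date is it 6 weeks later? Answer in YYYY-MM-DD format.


Start: 2023-12-15
Weeks to add: 6
Convert to days: 6 x 7 = 42 days
Add 42 days to 2023-12-15
Result: 2024-01-26

2024-01-26


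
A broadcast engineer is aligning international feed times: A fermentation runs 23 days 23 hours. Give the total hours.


Days: 23
Extra hours: 23
Hours per day: 24
Days to hours: 23 x 24 = 552
Total: 552 + 23 = 575

575


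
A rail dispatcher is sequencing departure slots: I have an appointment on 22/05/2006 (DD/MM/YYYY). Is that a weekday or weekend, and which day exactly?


Date: 2006-05-22
January 1, 2006 is a Sunday
Day of year: 142
Offset from Jan 1: 141 days
141 mod 7 = 1
Result: Monday

Monday


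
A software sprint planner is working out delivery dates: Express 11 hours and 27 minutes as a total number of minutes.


Hours: 11
Extra minutes: 27
Minutes per hour: 60
Hours to minutes: 11 x 60 = 660
Total: 660 + 27 = 687

687


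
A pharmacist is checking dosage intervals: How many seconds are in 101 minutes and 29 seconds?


Minutes: 101
Extra seconds: 29
Seconds per minute: 60
Minutes to seconds: 101 x 60 = 6060
Total: 6060 + 29 = 6089

6089


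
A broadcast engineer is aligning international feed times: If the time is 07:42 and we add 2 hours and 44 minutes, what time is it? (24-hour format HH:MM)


Start time: 07:42
Adding: 2 hours 44 minutes
Minutes: 42 + 44 = 86
Minute overflow: 86 >= 60, so carry 1 hour, minutes = 26
Hours: 7 + 2 + 1 = 10
Result: 10:26

10:26


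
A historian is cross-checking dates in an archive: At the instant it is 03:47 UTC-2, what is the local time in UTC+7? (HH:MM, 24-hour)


Local time: 03:47 at UTC-2 (offset -2h)
Target zone: UTC+7 (offset 7h)
Difference: 7 - (-2) = 9 hours
Calculation: 3 + (9) = 12
Result: 12:47

12:47


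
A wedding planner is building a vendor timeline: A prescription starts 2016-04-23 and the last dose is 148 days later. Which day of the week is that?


Start: 2016-04-23 (Saturday)
Step 1 - find target date: add 148 days
  2016-04-23 + 148 days = 2016-09-18
Step 2 - day of week:
  148 mod 7 = 1
  Saturday + 1 days -> Sunday
Result: Sunday (2016-09-18)

Sunday


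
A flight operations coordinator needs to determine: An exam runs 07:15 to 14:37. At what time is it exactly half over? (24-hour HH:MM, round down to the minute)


Start time: 07:15 = 435 minutes from midnight
End time: 14:37 = 877 minutes from midnight
Sum: 435 + 877 = 1312
Midpoint: 1312 / 2 = 656 minutes
Convert: 656 / 60 = 10 hours, 56 minutes
Result: 10:56

10:56


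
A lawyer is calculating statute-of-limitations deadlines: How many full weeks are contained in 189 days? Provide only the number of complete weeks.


Total days: 189
Days per week: 7
Division: 189 / 7 = 27 remainder 0
Complete weeks: 27
Remaining days: 0

27


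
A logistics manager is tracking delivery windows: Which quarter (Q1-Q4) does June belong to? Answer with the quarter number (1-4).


Month: June (month 6)
Q1: January-March (months 1-3)
Q2: April-June (months 4-6)
Q3: July-September (months 7-9)
Q4: October-December (months 10-12)
Month 6 falls in Q2

2


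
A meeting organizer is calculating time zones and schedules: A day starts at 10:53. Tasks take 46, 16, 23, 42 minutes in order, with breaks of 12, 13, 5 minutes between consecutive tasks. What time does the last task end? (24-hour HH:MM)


Start: 10:53 = 653 min from midnight
  after task 1 (46 min): 11:39
  after break (12 min): 11:51
  after task 2 (16 min): 12:07
  after break (13 min): 12:20
  after task 3 (23 min): 12:43
  after break (5 min): 12:48
  after task 4 (42 min): 13:30
Total elapsed: 157 minutes
End time: 13:30

13:30


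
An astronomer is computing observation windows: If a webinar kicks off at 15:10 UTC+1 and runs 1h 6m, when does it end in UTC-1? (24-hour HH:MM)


Start: 15:10 in UTC+1
Step 1 - add duration:
  minutes: 10 + 6 = 16
  hours: 15 + 1 + 0 = 16
  end in UTC+1: 16:16
Step 2 - convert UTC+1 -> UTC-1:
  offset difference: -1 - (1) = -2 hours
  16 + (-2) = 14 -> mod 24 = 14
Result: 14:16 in UTC-1

14:16


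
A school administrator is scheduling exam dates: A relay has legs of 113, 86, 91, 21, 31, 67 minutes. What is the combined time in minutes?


Durations: 113, 86, 91, 21, 31, 67
Running sum: 113
+ 86 = 199
+ 91 = 290
+ 21 = 311
+ 31 = 342
+ 67 = 409
Total duration: 409 minutes
That is 6 hours and 49 minutes

409


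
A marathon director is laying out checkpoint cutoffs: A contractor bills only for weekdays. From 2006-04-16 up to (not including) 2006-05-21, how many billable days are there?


Start: 2006-04-16 (Sunday)
End (exclusive): 2006-05-21 (Sunday)
Total calendar days: 35
Full weeks: 35 // 7 = 5 -> 25 weekdays
Remaining 0 days starting on Sunday:
Total business days: 25 + 0 = 25

25


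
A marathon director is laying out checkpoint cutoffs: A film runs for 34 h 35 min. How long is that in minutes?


Hours: 34
Minutes: 35
Convert hours to minutes: 34 x 60 = 2040
Add remaining minutes: 2040 + 35 = 2075

2075


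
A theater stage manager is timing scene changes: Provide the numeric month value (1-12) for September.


Calendar month order:
8. August
9. September <--
10. October
September is month number 9

9


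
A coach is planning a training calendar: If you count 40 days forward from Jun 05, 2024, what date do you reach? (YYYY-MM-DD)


Start: 2024-06-05
Adding 40 days
Days remaining in June: 25
After June: 15 days still to add
July 2024 has 31 days, need 15
Result: 2024-07-15

2024-07-15


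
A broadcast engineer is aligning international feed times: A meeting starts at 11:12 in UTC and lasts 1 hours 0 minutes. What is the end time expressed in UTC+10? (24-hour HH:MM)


Start: 11:12 in UTC
Step 1 - add duration:
  minutes: 12 + 0 = 12
  hours: 11 + 1 + 0 = 12
  end in UTC: 12:12
Step 2 - convert UTC -> UTC+10:
  offset difference: 10 - (0) = 10 hours
  12 + (10) = 22 -> mod 24 = 22
Result: 22:12 in UTC+10

22:12


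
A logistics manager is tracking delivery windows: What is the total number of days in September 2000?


Month: September
Year: 2000
September is a 30-day month
Total: 30 days

30


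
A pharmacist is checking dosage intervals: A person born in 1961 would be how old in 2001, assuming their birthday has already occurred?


Birth year: 1961
Current year: 2001
Age = current year - birth year
Age = 2001 - 1961 = 40

40


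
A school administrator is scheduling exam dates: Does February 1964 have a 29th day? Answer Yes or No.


Year: 1964
Divisible by 4? 1964 / 4 = 491.0 -> Yes
Divisible by 100? 1964 / 100 = 19.64 -> No
Divisible by 4 but not 100, so it IS a leap year

Yes


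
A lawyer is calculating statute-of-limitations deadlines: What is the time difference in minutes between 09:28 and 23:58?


Start time: 09:28 = 568 minutes from midnight
End time: 23:58 = 1438 minutes from midnight
Difference: 1438 - 568 = 870 minutes
That is 14 hours and 30 minutes

870


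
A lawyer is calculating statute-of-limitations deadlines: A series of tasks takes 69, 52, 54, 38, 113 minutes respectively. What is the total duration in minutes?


Durations: 69, 52, 54, 38, 113
Running sum: 69
+ 52 = 121
+ 54 = 175
+ 38 = 213
+ 113 = 326
Total duration: 326 minutes
That is 5 hours and 26 minutes

326


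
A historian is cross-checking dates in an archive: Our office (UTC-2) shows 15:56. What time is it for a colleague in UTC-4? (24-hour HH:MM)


Local time: 15:56 at UTC-2 (offset -2h)
Target zone: UTC-4 (offset -4h)
Difference: -4 - (-2) = -2 hours
Calculation: 15 + (-2) = 13
Result: 13:56

13:56


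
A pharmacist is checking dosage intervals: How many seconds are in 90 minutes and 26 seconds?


Minutes: 90
Extra seconds: 26
Seconds per minute: 60
Minutes to seconds: 90 x 60 = 5400
Total: 5400 + 26 = 5426

5426


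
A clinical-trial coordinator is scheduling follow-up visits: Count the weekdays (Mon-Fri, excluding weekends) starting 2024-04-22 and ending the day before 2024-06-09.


Start: 2024-04-22 (Monday)
End (exclusive): 2024-06-09 (Sunday)
Total calendar days: 48
Full weeks: 48 // 7 = 6 -> 30 weekdays
Remaining 6 days starting on Monday:
  Mon(w), Tue(w), Wed(w), Thu(w), Fri(w), Sat(-) -> 5 weekdays
Total business days: 30 + 5 = 35

35


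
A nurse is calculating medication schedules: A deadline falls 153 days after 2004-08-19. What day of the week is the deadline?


Start: 2004-08-19 (Thursday)
Step 1 - find target date: add 153 days
  2004-08-19 + 153 days = 2005-01-19
Step 2 - day of week:
  153 mod 7 = 6
  Thursday + 6 days -> Wednesday
Result: Wednesday (2005-01-19)

Wednesday


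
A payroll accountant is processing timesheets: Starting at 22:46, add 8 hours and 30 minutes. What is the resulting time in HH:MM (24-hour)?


Start time: 22:46
Adding: 8 hours 30 minutes
Minutes: 46 + 30 = 76
Minute overflow: 76 >= 60, so carry 1 hour, minutes = 16
Hours: 22 + 8 + 1 = 31
Hour wraparound: 31 mod 24 = 7
Result: 07:16

07:16


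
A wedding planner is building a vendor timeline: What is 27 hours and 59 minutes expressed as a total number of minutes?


Hours: 27
Minutes: 59
Convert hours to minutes: 27 x 60 = 1620
Add remaining minutes: 1620 + 59 = 1679

1679


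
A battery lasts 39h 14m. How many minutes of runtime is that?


Hours: 39
Extra minutes: 14
Minutes per hour: 60
Hours to minutes: 39 x 60 = 2340
Total: 2340 + 14 = 2354

2354


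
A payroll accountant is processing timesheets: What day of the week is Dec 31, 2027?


Date: 2027-12-31
January 1, 2027 is a Friday
Day of year: 365
Offset from Jan 1: 364 days
364 mod 7 = 0
Result: Friday

Friday


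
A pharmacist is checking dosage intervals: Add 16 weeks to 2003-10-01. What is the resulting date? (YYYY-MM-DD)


Start: 2003-10-01
Weeks to add: 16
Convert to days: 16 x 7 = 112 days
Add 112 days to 2003-10-01
Result: 2004-01-21

2004-01-21


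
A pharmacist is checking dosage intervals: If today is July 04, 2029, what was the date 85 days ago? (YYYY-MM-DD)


Start: 2029-07-04
Subtracting 85 days
Days already passed in July: 4
After going back through July: 81 more days to subtract
June 2029: 30 days, 51 remaining
May 2029: 31 days, 20 remaining
April 2029 has 30 days, need 20
Result: 2029-04-10

2029-04-10


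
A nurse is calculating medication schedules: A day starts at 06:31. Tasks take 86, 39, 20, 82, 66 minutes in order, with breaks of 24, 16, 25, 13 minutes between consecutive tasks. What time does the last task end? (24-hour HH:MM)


Start: 06:31 = 391 min from midnight
  after task 1 (86 min): 07:57
  after break (24 min): 08:21
  after task 2 (39 min): 09:00
  after break (16 min): 09:16
  after task 3 (20 min): 09:36
  after break (25 min): 10:01
  after task 4 (82 min): 11:23
  after break (13 min): 11:36
  after task 5 (66 min): 12:42
Total elapsed: 371 minutes
End time: 12:42

12:42


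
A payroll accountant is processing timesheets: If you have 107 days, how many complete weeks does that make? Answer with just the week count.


Total days: 107
Days per week: 7
Division: 107 / 7 = 15 remainder 2
Complete weeks: 15
Remaining days: 2

15


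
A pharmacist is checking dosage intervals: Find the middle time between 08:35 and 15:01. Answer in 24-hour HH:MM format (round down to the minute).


Start time: 08:35 = 515 minutes from midnight
End time: 15:01 = 901 minutes from midnight
Sum: 515 + 901 = 1416
Midpoint: 1416 / 2 = 708 minutes
Convert: 708 / 60 = 11 hours, 48 minutes
Result: 11:48

11:48


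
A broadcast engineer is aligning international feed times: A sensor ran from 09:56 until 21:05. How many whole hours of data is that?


Start: 09:56
End: 21:05
Hour difference: 21 - 9 = 12 hours
Minute difference: 5 - 56 = -51 minutes
Total minutes: 669
Complete hours: 669 / 60 = 11 (remainder 9)

11


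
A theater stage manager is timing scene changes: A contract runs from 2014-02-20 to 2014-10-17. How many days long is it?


Start date: 2014-02-20
End date: 2014-10-17
Feb 2014: +9 days
Mar 2014: +31 days
Apr 2014: +30 days
... (6 more months)
Total: 239 days

239


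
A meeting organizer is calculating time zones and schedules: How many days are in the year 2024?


Year: 2024
Check leap year rules:
Divisible by 4? Yes
Divisible by 100? No
2024 is a leap year
Days: 366

366


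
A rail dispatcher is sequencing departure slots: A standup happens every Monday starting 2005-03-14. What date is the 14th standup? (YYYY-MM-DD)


First occurrence: 2005-03-14 (occurrence 1)
Each occurrence is 7 days after the previous.
Occurrence 14 is 13 weeks after the first.
13 weeks = 91 days
2005-03-14 + 91 days = 2005-06-13

2005-06-13


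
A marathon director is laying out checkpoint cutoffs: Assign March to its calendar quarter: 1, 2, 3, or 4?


Month: March (month 3)
Q1: January-March (months 1-3)
Q2: April-June (months 4-6)
Q3: July-September (months 7-9)
Q4: October-December (months 10-12)
Month 3 falls in Q1

1


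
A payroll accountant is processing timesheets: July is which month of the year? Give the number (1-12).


Calendar month order:
6. June
7. July <--
8. August
July is month number 7

7


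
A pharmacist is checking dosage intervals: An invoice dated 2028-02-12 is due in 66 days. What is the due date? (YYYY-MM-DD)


Start: 2028-02-12
Adding 66 days
Days remaining in February: 17
After February: 49 days still to add
March 2028: 31 days, 18 remaining
April 2028 has 30 days, need 18
Result: 2028-04-18

2028-04-18


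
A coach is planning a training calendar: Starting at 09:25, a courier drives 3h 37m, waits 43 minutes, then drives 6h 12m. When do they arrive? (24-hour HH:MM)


Depart: 09:25
Leg 1: +217 min -> 13:02
Layover: +43 min -> 13:45
Leg 2: +372 min -> 19:57
Total travel: 632 minutes = 10h 32m
Arrival: 19:57

19:57


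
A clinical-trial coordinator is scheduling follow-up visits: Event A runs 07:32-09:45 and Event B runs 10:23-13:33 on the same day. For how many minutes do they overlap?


Interval A: [452, 585] minutes from midnight
Interval B: [623, 813] minutes from midnight
Overlap start = max(452, 623) = 623
Overlap end = min(585, 813) = 585
End <= start, so the intervals do not overlap: 0 minutes

0


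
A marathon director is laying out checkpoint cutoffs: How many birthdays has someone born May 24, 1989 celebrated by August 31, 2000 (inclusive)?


Birth: 1989-05-24
Reference: 2000-08-31
Year difference: 2000 - 1989 = 11
Has birthday (05-24) occurred by 08-31? Yes
Age in full years: 11

11


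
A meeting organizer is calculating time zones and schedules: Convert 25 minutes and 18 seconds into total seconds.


Minutes: 25
Seconds: 18
Convert minutes to seconds: 25 x 60 = 1500
Add remaining seconds: 1500 + 18 = 1518

1518


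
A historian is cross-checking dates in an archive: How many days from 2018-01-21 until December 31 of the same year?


Start: January 21, 2018
End: December 31, 2018
Days left in January: 10
February: 28
March: 31
April: 30
May: 31
... plus remaining months
Sum of remaining months: 334
Total: 10 + 334 = 344

344


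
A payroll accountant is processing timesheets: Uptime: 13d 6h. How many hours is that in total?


Days: 13
Extra hours: 6
Hours per day: 24
Days to hours: 13 x 24 = 312
Total: 312 + 6 = 318

318


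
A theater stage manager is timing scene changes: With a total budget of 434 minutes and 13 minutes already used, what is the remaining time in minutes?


Total budget: 434 minutes
Time used: 13 minutes
Remaining: 434 - 13 = 421 minutes
Percent used: 3.0%
Percent remaining: 97.0%

421


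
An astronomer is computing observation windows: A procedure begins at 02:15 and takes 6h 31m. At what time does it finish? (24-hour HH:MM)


Start time: 02:15
Adding: 6 hours 31 minutes
Minutes: 15 + 31 = 46
Hours: 2 + 6 + 0 = 8
Result: 08:46

08:46


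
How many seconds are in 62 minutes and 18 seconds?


Minutes: 62
Extra seconds: 18
Seconds per minute: 60
Minutes to seconds: 62 x 60 = 3720
Total: 3720 + 18 = 3738

3738


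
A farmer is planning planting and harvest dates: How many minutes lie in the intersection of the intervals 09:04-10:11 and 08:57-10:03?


Interval A: [544, 611] minutes from midnight
Interval B: [537, 603] minutes from midnight
Overlap start = max(544, 537) = 544
Overlap end = min(611, 603) = 603
Overlap = 603 - 544 = 59 minutes

59


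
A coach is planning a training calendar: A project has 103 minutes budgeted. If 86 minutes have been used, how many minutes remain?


Total budget: 103 minutes
Time used: 86 minutes
Remaining: 103 - 86 = 17 minutes
Percent used: 83.5%
Percent remaining: 16.5%

17


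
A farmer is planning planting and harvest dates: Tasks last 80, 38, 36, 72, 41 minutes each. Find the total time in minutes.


Durations: 80, 38, 36, 72, 41
Running sum: 80
+ 38 = 118
+ 36 = 154
+ 72 = 226
+ 41 = 267
Total duration: 267 minutes
That is 4 hours and 27 minutes

267


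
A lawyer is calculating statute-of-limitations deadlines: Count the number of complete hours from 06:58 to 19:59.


Start: 06:58
End: 19:59
Hour difference: 19 - 6 = 13 hours
Minute difference: 59 - 58 = 1 minutes
Total minutes: 781
Complete hours: 781 / 60 = 13 (remainder 1)

13


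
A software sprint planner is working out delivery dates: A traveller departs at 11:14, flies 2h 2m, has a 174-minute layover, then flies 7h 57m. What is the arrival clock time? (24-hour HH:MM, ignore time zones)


Depart: 11:14
Leg 1: +122 min -> 13:16
Layover: +174 min -> 16:10
Leg 2: +477 min -> 00:07
Total travel: 773 minutes = 12h 53m
Arrival: 00:07

00:07


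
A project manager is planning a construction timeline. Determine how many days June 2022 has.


Month: June
Year: 2022
June is a 30-day month
Total: 30 days

30


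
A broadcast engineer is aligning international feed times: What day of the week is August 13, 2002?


Date: 2002-08-13
January 1, 2002 is a Tuesday
Day of year: 225
Offset from Jan 1: 224 days
224 mod 7 = 0
Result: Tuesday

Tuesday


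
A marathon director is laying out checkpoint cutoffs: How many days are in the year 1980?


Year: 1980
Check leap year rules:
Divisible by 4? Yes
Divisible by 100? No
1980 is a leap year
Days: 366

366


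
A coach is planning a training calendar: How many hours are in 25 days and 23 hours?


Days: 25
Extra hours: 23
Hours per day: 24
Days to hours: 25 x 24 = 600
Total: 600 + 23 = 623

623


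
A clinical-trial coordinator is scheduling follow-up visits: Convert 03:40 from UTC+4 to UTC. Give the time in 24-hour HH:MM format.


Local time: 03:40 at UTC+4 (offset 4h)
Target zone: UTC (offset 0h)
Difference: 0 - (4) = -4 hours
Calculation: 3 + (-4) = -1
Wraparound: (-1) mod 24 = 23
Result: 23:40

23:40


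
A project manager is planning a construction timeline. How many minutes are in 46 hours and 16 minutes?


Hours: 46
Extra minutes: 16
Minutes per hour: 60
Hours to minutes: 46 x 60 = 2760
Total: 2760 + 16 = 2776

2776


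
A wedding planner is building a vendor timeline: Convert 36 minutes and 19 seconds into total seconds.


Minutes: 36
Seconds: 19
Convert minutes to seconds: 36 x 60 = 2160
Add remaining seconds: 2160 + 19 = 2179

2179


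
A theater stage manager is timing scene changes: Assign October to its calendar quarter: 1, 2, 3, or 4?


Month: October (month 10)
Q1: January-March (months 1-3)
Q2: April-June (months 4-6)
Q3: July-September (months 7-9)
Q4: October-December (months 10-12)
Month 10 falls in Q4

4


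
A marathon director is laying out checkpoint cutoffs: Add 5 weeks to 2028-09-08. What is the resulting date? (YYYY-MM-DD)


Start: 2028-09-08
Weeks to add: 5
Convert to days: 5 x 7 = 35 days
Add 35 days to 2028-09-08
Result: 2028-10-13

2028-10-13


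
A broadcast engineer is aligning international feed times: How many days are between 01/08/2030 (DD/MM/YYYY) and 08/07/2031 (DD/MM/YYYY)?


Start date: 2030-08-01
End date: 2031-07-08
Aug 2030: +31 days
Sep 2030: +30 days
Oct 2030: +31 days
... (9 more months)
Total: 341 days

341


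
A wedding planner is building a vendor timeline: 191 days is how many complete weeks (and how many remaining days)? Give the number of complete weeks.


Total days: 191
Days per week: 7
Division: 191 / 7 = 27 remainder 2
Complete weeks: 27
Remaining days: 2

27


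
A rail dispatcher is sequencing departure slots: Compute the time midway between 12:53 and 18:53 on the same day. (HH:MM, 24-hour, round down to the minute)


Start time: 12:53 = 773 minutes from midnight
End time: 18:53 = 1133 minutes from midnight
Sum: 773 + 1133 = 1906
Midpoint: 1906 / 2 = 953 minutes
Convert: 953 / 60 = 15 hours, 53 minutes
Result: 15:53

15:53


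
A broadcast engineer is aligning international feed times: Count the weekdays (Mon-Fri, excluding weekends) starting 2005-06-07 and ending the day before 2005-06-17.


Start: 2005-06-07 (Tuesday)
End (exclusive): 2005-06-17 (Friday)
Total calendar days: 10
Full weeks: 10 // 7 = 1 -> 5 weekdays
Remaining 3 days starting on Tuesday:
  Tue(w), Wed(w), Thu(w) -> 3 weekdays
Total business days: 5 + 3 = 8

8


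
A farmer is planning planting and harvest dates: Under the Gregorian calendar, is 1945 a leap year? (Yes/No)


Year: 1945
Divisible by 4? 1945 / 4 = 486.25 -> No
Not divisible by 4, so NOT a leap year

No


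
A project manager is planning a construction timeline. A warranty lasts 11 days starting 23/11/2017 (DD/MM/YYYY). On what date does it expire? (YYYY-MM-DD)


Start: 2017-11-23
Adding 11 days
Days remaining in November: 7
After November: 4 days still to add
December 2017 has 31 days, need 4
Result: 2017-12-04

2017-12-04


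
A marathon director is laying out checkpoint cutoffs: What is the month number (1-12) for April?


Calendar month order:
3. March
4. April <--
5. May
April is month number 4

4


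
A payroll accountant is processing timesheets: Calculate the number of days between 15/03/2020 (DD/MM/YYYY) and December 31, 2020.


Start: March 15, 2020
End: December 31, 2020
Days left in March: 16
April: 30
May: 31
June: 30
July: 31
... plus remaining months
Sum of remaining months: 275
Total: 16 + 275 = 291

291


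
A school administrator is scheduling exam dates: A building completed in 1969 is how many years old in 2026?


Birth year: 1969
Current year: 2026
Age = current year - birth year
Age = 2026 - 1969 = 57

57


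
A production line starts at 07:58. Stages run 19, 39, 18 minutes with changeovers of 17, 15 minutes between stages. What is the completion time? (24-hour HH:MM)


Start: 07:58 = 478 min from midnight
  after task 1 (19 min): 08:17
  after break (17 min): 08:34
  after task 2 (39 min): 09:13
  after break (15 min): 09:28
  after task 3 (18 min): 09:46
Total elapsed: 108 minutes
End time: 09:46

09:46


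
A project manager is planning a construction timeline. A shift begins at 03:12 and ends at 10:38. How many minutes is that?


Start time: 03:12 = 192 minutes from midnight
End time: 10:38 = 638 minutes from midnight
Difference: 638 - 192 = 446 minutes
That is 7 hours and 26 minutes

446


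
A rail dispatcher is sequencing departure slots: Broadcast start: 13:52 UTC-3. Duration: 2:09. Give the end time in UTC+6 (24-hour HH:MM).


Start: 13:52 in UTC-3
Step 1 - add duration:
  minutes: 52 + 9 = 61 (carry 1h)
  hours: 13 + 2 + 1 = 16
  end in UTC-3: 16:01
Step 2 - convert UTC-3 -> UTC+6:
  offset difference: 6 - (-3) = 9 hours
  16 + (9) = 25 -> mod 24 = 1
Result: 01:01 in UTC+6

01:01


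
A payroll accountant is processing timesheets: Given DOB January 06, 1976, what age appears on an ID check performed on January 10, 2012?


Birth: 1976-01-06
Reference: 2012-01-10
Year difference: 2012 - 1976 = 36
Has birthday (01-06) occurred by 01-10? Yes
Age in full years: 36

36


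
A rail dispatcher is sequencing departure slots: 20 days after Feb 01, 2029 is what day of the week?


Start: 2029-02-01 (Thursday)
Step 1 - find target date: add 20 days
  2029-02-01 + 20 days = 2029-02-21
Step 2 - day of week:
  20 mod 7 = 6
  Thursday + 6 days -> Wednesday
Result: Wednesday (2029-02-21)

Wednesday


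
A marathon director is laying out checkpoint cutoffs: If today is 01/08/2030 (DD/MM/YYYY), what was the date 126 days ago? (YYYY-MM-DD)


Start: 2030-08-01
Subtracting 126 days
Days already passed in August: 1
After going back through August: 125 more days to subtract
July 2030: 31 days, 94 remaining
June 2030: 30 days, 64 remaining
May 2030: 31 days, 33 remaining
April 2030: 30 days, 3 remaining
Result: 2030-03-28

2030-03-28


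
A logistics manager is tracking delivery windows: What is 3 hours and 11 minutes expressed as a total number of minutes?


Hours: 3
Minutes: 11
Convert hours to minutes: 3 x 60 = 180
Add remaining minutes: 180 + 11 = 191

191


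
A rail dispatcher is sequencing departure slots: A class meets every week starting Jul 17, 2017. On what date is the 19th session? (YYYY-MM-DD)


First occurrence: 2017-07-17 (occurrence 1)
Each occurrence is 7 days after the previous.
Occurrence 19 is 18 weeks after the first.
18 weeks = 126 days
2017-07-17 + 126 days = 2017-11-20

2017-11-20


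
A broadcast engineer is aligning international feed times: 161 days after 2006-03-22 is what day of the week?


Start: 2006-03-22 (Wednesday)
Step 1 - find target date: add 161 days
  2006-03-22 + 161 days = 2006-08-30
Step 2 - day of week:
  161 mod 7 = 0
  Wednesday + 0 days -> Wednesday
Result: Wednesday (2006-08-30)

Wednesday


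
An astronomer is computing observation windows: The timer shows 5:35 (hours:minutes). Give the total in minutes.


Hours: 5
Minutes: 35
Convert hours to minutes: 5 x 60 = 300
Add remaining minutes: 300 + 35 = 335

335


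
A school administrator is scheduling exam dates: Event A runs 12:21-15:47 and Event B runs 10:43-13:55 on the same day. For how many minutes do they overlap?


Interval A: [741, 947] minutes from midnight
Interval B: [643, 835] minutes from midnight
Overlap start = max(741, 643) = 741
Overlap end = min(947, 835) = 835
Overlap = 835 - 741 = 94 minutes

94


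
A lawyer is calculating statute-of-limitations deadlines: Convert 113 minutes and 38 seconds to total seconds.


Minutes: 113
Extra seconds: 38
Seconds per minute: 60
Minutes to seconds: 113 x 60 = 6780
Total: 6780 + 38 = 6818

6818


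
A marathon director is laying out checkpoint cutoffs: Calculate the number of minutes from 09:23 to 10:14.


Start time: 09:23 = 563 minutes from midnight
End time: 10:14 = 614 minutes from midnight
Difference: 614 - 563 = 51 minutes
That is 0 hours and 51 minutes

51


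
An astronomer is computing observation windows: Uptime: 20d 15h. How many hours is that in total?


Days: 20
Extra hours: 15
Hours per day: 24
Days to hours: 20 x 24 = 480
Total: 480 + 15 = 495

495


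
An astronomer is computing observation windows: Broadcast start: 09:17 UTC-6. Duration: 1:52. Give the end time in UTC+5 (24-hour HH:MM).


Start: 09:17 in UTC-6
Step 1 - add duration:
  minutes: 17 + 52 = 69 (carry 1h)
  hours: 9 + 1 + 1 = 11
  end in UTC-6: 11:09
Step 2 - convert UTC-6 -> UTC+5:
  offset difference: 5 - (-6) = 11 hours
  11 + (11) = 22 -> mod 24 = 22
Result: 22:09 in UTC+5

22:09


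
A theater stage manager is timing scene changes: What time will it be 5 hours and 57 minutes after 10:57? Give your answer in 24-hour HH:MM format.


Start time: 10:57
Adding: 5 hours 57 minutes
Minutes: 57 + 57 = 114
Minute overflow: 114 >= 60, so carry 1 hour, minutes = 54
Hours: 10 + 5 + 1 = 16
Result: 16:54

16:54


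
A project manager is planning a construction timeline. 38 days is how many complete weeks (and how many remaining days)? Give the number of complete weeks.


Total days: 38
Days per week: 7
Division: 38 / 7 = 5 remainder 3
Complete weeks: 5
Remaining days: 3

5


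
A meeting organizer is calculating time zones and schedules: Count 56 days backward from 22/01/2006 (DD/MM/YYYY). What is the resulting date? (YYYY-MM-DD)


Start: 2006-01-22
Subtracting 56 days
Days already passed in January: 22
After going back through January: 34 more days to subtract
December 2005: 31 days, 3 remaining
November 2005 has 30 days, need 3
Result: 2005-11-27

2005-11-27


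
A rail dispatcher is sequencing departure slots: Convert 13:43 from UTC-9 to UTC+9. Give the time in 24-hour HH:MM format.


Local time: 13:43 at UTC-9 (offset -9h)
Target zone: UTC+9 (offset 9h)
Difference: 9 - (-9) = 18 hours
Calculation: 13 + (18) = 31
Wraparound: (31) mod 24 = 7
Result: 07:43

07:43


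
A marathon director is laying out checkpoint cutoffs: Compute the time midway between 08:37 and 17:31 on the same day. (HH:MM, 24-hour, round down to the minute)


Start time: 08:37 = 517 minutes from midnight
End time: 17:31 = 1051 minutes from midnight
Sum: 517 + 1051 = 1568
Midpoint: 1568 / 2 = 784 minutes
Convert: 784 / 60 = 13 hours, 4 minutes
Result: 13:04

13:04


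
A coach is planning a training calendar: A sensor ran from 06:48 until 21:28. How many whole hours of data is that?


Start: 06:48
End: 21:28
Hour difference: 21 - 6 = 15 hours
Minute difference: 28 - 48 = -20 minutes
Total minutes: 880
Complete hours: 880 / 60 = 14 (remainder 40)

14


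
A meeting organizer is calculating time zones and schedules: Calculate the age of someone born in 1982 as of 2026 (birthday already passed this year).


Birth year: 1982
Current year: 2026
Age = current year - birth year
Age = 2026 - 1982 = 44

44


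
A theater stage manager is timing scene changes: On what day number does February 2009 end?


Month: February
Year: 2009
2009 is not a leap year
February has 28 days
Total: 28 days

28


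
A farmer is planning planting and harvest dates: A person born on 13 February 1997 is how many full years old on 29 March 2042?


Birth: 1997-02-13
Reference: 2042-03-29
Year difference: 2042 - 1997 = 45
Has birthday (02-13) occurred by 03-29? Yes
Age in full years: 45

45


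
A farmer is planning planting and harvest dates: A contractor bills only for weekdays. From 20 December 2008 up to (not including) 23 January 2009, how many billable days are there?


Start: 2008-12-20 (Saturday)
End (exclusive): 2009-01-23 (Friday)
Total calendar days: 34
Full weeks: 34 // 7 = 4 -> 20 weekdays
Remaining 6 days starting on Saturday:
  Sat(-), Sun(-), Mon(w), Tue(w), Wed(w), Thu(w) -> 4 weekdays
Total business days: 20 + 4 = 24

24
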